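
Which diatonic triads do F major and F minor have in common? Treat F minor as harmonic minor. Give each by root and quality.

Triads in F major: F (I), Gm (ii), Am (iii), Bb (IV), C (V), Dm (vi), Edim (vii°).
Triads in F minor (harmonic minor): Fm (i), Gdim (ii°), Abaug (III+), Bbm (iv), C (V), Db (VI), Edim (vii°).
Shared triads with their functions: C (V in F major, V in F minor); Edim (vii° in F major, vii° in F minor).

C, Edim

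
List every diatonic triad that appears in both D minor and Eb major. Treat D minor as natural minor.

Gm, Bb

Triads in D minor (natural minor): D minor (i), E diminished (ii°), F major (III), G minor (iv), A minor (v), Bb major (VI), C major (VII).
Triads in Eb major: Eb major (I), F minor (ii), G minor (iii), Ab major (IV), Bb major (V), C minor (vi), D diminished (vii°).
Shared triads with their functions: G minor (iv in D minor, iii in Eb major); Bb major (VI in D minor, V in Eb major).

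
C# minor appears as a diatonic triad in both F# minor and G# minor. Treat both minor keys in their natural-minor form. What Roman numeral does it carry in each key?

v in F# minor; iv in G# minor

The scale of F# minor (natural minor) is F# G# A B C# D E; C# is degree 5, and the triad built there (C#-E-G#) is minor, so it is v.
The scale of G# minor (natural minor) is G# A# B C# D# E F#; C# is degree 4, and the triad built there (C#-E-G#) is minor, so it is iv.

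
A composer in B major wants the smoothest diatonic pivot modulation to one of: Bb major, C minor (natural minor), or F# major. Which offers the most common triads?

Triads of B major: B major (I), C# minor (ii), D# minor (iii), E major (IV), F# major (V), G# minor (vi), A# diminished (vii°).
Bb major shares 0: none.
C minor (natural minor) shares 0: none.
F# major shares 4: B, D#m, F#, G#m.
The most common triads (4) are shared with F# major.

F# major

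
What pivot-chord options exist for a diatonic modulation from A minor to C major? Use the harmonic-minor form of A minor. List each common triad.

Am, Bdim, Dm, F

Triads in A minor (harmonic minor): Am (i), Bdim (ii°), Caug (III+), Dm (iv), E (V), F (VI), G#dim (vii°).
Triads in C major: C (I), Dm (ii), Em (iii), F (IV), G (V), Am (vi), Bdim (vii°).
Shared triads with their functions: Am (i in A minor, vi in C major); Bdim (ii° in A minor, vii° in C major); Dm (iv in A minor, ii in C major); F (VI in A minor, IV in C major).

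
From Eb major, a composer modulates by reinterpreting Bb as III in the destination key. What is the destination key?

G minor

The numeral III denotes a major triad on scale degree 3. With Bb on degree 3, the tonic of the new key is G.
Degree 3 carries a major triad in natural-minor keys, so the destination is G minor.
Check: the diatonic triads of G minor (natural minor) are Gm (i), Adim (ii°), Bb (III), Cm (iv), Dm (v), Eb (VI), F (VII) — Bb is indeed III.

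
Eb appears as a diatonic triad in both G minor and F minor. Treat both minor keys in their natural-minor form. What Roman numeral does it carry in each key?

VI in G minor; VII in F minor

The scale of G minor (natural minor) is G A Bb C D Eb F; Eb is degree 6, and the triad built there (Eb-G-Bb) is major, so it is VI.
The scale of F minor (natural minor) is F G Ab Bb C Db Eb; Eb is degree 7, and the triad built there (Eb-G-Bb) is major, so it is VII.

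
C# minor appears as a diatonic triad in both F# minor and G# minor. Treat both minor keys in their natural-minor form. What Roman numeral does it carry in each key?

v in F# minor; iv in G# minor

The scale of F# minor (natural minor) is F# G# A B C# D E; C# is degree 5, and the triad built there (C#-E-G#) is minor, so it is v.
The scale of G# minor (natural minor) is G# A# B C# D# E F#; C# is degree 4, and the triad built there (C#-E-G#) is minor, so it is iv.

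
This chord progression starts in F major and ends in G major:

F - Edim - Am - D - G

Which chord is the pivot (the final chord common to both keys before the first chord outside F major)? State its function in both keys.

Am — iii in F major, ii in G major

Chords diatonic to F major: F, Gm, Am, Bb, C, Dm, Edim.
Reading the progression, the first chord not in that set is D, so the modulation leaves F major there.
The chord immediately before D is Am, which is diatonic to both keys: iii in F major and ii in G major.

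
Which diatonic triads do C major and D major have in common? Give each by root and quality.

Triads in C major: C major (I), D minor (ii), E minor (iii), F major (IV), G major (V), A minor (vi), B diminished (vii°).
Triads in D major: D major (I), E minor (ii), F♯ minor (iii), G major (IV), A major (V), B minor (vi), C♯ diminished (vii°).
Shared triads with their functions: E minor (iii in C major, ii in D major); G major (V in C major, IV in D major).

Em, G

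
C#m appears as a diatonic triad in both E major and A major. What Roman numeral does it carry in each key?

vi in E major; iii in A major

The scale of E major is E F# G# A B C# D#; C# is degree 6, and the triad built there (C#-E-G#) is minor, so it is vi.
The scale of A major is A B C# D E F# G#; C# is degree 3, and the triad built there (C#-E-G#) is minor, so it is iii.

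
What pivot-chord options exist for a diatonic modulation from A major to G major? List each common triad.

Bm, D

Triads in A major: A major (I), B minor (ii), C# minor (iii), D major (IV), E major (V), F# minor (vi), G# diminished (vii°).
Triads in G major: G major (I), A minor (ii), B minor (iii), C major (IV), D major (V), E minor (vi), F# diminished (vii°).
Shared triads with their functions: B minor (ii in A major, iii in G major); D major (IV in A major, V in G major).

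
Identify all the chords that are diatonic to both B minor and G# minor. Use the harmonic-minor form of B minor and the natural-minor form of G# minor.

Triads in B minor (harmonic minor): Bm (i), C#dim (ii°), Daug (III+), Em (iv), F# (V), G (VI), A#dim (vii°).
Triads in G# minor (natural minor): G#m (i), A#dim (ii°), B (III), C#m (iv), D#m (v), E (VI), F# (VII).
Shared triads with their functions: F# (V in B minor, VII in G# minor); A#dim (vii° in B minor, ii° in G# minor).

F#, A#dim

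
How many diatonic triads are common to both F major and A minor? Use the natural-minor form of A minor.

4

Diatonic triads of F major: F major (I), G minor (ii), A minor (iii), B♭ major (IV), C major (V), D minor (vi), E diminished (vii°).
Diatonic triads of A minor (natural minor): A minor (i), B diminished (ii°), C major (III), D minor (iv), E minor (v), F major (VI), G major (VII).
Matching root and quality in both lists: F major, A minor, C major, D minor.
That gives 4 common triads.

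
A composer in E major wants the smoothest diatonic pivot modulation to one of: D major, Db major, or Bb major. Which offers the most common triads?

Triads of E major: E (I), F#m (ii), G#m (iii), A (IV), B (V), C#m (vi), D#dim (vii°).
D major shares 2: F#m, A.
Db major shares 0: none.
Bb major shares 0: none.
The most common triads (2) are shared with D major.

D major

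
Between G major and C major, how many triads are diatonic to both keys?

Diatonic triads of G major: G major (I), A minor (ii), B minor (iii), C major (IV), D major (V), E minor (vi), F# diminished (vii°).
Diatonic triads of C major: C major (I), D minor (ii), E minor (iii), F major (IV), G major (V), A minor (vi), B diminished (vii°).
Matching root and quality in both lists: G major, A minor, C major, E minor.
That gives 4 common triads.

4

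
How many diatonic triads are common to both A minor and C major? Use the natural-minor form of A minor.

7

Diatonic triads of A minor (natural minor): A minor (i), B diminished (ii°), C major (III), D minor (iv), E minor (v), F major (VI), G major (VII).
Diatonic triads of C major: C major (I), D minor (ii), E minor (iii), F major (IV), G major (V), A minor (vi), B diminished (vii°).
Matching root and quality in both lists: A minor, B diminished, C major, D minor, E minor, F major, G major.
That gives 7 common triads.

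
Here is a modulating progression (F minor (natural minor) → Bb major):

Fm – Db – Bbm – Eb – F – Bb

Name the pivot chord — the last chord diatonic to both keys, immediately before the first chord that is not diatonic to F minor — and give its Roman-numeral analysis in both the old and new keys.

Chords diatonic to F minor: Fm, Gdim, Ab, Bbm, Cm, Db, Eb.
Reading the progression, the first chord not in that set is F, so the modulation leaves F minor there.
The chord immediately before F is Eb, which is diatonic to both keys: VII in F minor and IV in Bb major.

Eb — VII in F minor, IV in Bb major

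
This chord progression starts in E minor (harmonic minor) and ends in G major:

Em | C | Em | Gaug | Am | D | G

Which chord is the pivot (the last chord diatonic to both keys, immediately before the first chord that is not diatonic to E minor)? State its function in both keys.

Chords diatonic to E minor: Em, F#dim, Gaug, Am, B, C, D#dim.
Reading the progression, the first chord not in that set is D, so the modulation leaves E minor there.
The chord immediately before D is Am, which is diatonic to both keys: iv in E minor and ii in G major.

Am — iv in E minor, ii in G major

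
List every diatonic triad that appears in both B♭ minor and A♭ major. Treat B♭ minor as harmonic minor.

Triads in B♭ minor (harmonic minor): B♭m (i), Cdim (ii°), D♭aug (III+), E♭m (iv), F (V), G♭ (VI), Adim (vii°).
Triads in A♭ major: A♭ (I), B♭m (ii), Cm (iii), D♭ (IV), E♭ (V), Fm (vi), Gdim (vii°).
Shared triads with their functions: B♭m (i in B♭ minor, ii in A♭ major).

B♭m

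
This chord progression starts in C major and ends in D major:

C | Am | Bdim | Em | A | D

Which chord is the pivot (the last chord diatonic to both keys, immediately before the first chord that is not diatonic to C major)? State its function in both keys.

Chords diatonic to C major: C, Dm, Em, F, G, Am, Bdim.
Reading the progression, the first chord not in that set is A, so the modulation leaves C major there.
The chord immediately before A is Em, which is diatonic to both keys: iii in C major and ii in D major.

Em — iii in C major, ii in D major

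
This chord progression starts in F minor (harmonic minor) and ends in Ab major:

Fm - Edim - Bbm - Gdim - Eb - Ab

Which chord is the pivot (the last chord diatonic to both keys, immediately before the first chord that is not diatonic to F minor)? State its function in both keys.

Chords diatonic to F minor: Fm, Gdim, Abaug, Bbm, C, Db, Edim.
Reading the progression, the first chord not in that set is Eb, so the modulation leaves F minor there.
The chord immediately before Eb is Gdim, which is diatonic to both keys: ii° in F minor and vii° in Ab major.

Gdim — ii° in F minor, vii° in Ab major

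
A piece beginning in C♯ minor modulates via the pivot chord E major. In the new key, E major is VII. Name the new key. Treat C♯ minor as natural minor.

F♯ minor

The numeral VII denotes a major triad on scale degree 7. With E on degree 7, the tonic of the new key is F♯.
Degree 7 carries a major triad in natural-minor keys, so the destination is F♯ minor.
Check: the diatonic triads of F♯ minor (natural minor) are F♯m (i), G♯dim (ii°), A (III), Bm (iv), C♯m (v), D (VI), E (VII) — E major is indeed VII.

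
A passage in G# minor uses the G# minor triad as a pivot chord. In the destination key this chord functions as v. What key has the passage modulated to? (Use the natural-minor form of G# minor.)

The numeral v denotes a minor triad on scale degree 5. With G# on degree 5, the tonic of the new key is C#.
Degree 5 carries a minor triad in natural-minor keys, so the destination is C# minor.
Check: the diatonic triads of C# minor (natural minor) are C#m (i), D#dim (ii°), E (III), F#m (iv), G#m (v), A (VI), B (VII) — G# minor is indeed v.

C# minor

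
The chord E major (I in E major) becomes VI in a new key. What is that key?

The numeral VI denotes a major triad on scale degree 6. With E on degree 6, the tonic of the new key is G#.
Degree 6 carries a major triad in minor keys, so the destination is G# minor.
Check: the diatonic triads of G# minor (natural minor) are G#m (i), A#dim (ii°), B (III), C#m (iv), D#m (v), E (VI), F# (VII) — E major is indeed VI.

G# minor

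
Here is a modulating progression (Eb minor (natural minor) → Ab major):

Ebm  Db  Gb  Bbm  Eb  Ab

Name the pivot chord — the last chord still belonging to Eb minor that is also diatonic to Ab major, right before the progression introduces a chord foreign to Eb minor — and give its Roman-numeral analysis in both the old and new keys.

Bbm — v in Eb minor, ii in Ab major

Chords diatonic to Eb minor: Ebm, Fdim, Gb, Abm, Bbm, Cb, Db.
Reading the progression, the first chord not in that set is Eb, so the modulation leaves Eb minor there.
The chord immediately before Eb is Bbm, which is diatonic to both keys: v in Eb minor and ii in Ab major.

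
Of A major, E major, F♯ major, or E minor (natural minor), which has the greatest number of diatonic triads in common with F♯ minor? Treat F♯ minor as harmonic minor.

Triads of F♯ minor (harmonic minor): F♯m (i), G♯dim (ii°), Aaug (III+), Bm (iv), C♯ (V), D (VI), E♯dim (vii°).
A major shares 4: F♯m, G♯dim, Bm, D.
E major shares 1: F♯m.
F♯ major shares 2: C♯, E♯dim.
E minor (natural minor) shares 2: Bm, D.
The most common triads (4) are shared with A major.

A major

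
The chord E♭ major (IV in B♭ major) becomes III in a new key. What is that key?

The numeral III denotes a major triad on scale degree 3. With E♭ on degree 3, the tonic of the new key is C.
Degree 3 carries a major triad in natural-minor keys, so the destination is C minor.
Check: the diatonic triads of C minor (natural minor) are Cm (i), Ddim (ii°), E♭ (III), Fm (iv), Gm (v), A♭ (VI), B♭ (VII) — E♭ major is indeed III.

C minor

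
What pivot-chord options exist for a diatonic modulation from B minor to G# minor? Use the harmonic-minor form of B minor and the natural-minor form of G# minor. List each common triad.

F#, A#dim

Triads in B minor (harmonic minor): Bm (i), C#dim (ii°), Daug (III+), Em (iv), F# (V), G (VI), A#dim (vii°).
Triads in G# minor (natural minor): G#m (i), A#dim (ii°), B (III), C#m (iv), D#m (v), E (VI), F# (VII).
Shared triads with their functions: F# (V in B minor, VII in G# minor); A#dim (vii° in B minor, ii° in G# minor).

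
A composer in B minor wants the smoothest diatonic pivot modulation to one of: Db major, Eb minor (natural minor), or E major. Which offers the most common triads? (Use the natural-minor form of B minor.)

E major

Triads of B minor (natural minor): Bm (i), C#dim (ii°), D (III), Em (iv), F#m (v), G (VI), A (VII).
Db major shares 0: none.
Eb minor (natural minor) shares 0: none.
E major shares 2: F#m, A.
The most common triads (2) are shared with E major.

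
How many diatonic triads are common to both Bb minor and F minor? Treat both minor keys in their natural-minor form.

4

Diatonic triads of Bb minor (natural minor): Bb minor (i), C diminished (ii°), Db major (III), Eb minor (iv), F minor (v), Gb major (VI), Ab major (VII).
Diatonic triads of F minor (natural minor): F minor (i), G diminished (ii°), Ab major (III), Bb minor (iv), C minor (v), Db major (VI), Eb major (VII).
Matching root and quality in both lists: Bb minor, Db major, F minor, Ab major.
That gives 4 common triads.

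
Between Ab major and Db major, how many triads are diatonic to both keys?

Diatonic triads of Ab major: Ab (I), Bbm (ii), Cm (iii), Db (IV), Eb (V), Fm (vi), Gdim (vii°).
Diatonic triads of Db major: Db (I), Ebm (ii), Fm (iii), Gb (IV), Ab (V), Bbm (vi), Cdim (vii°).
Matching root and quality in both lists: Ab, Bbm, Db, Fm.
That gives 4 common triads.

4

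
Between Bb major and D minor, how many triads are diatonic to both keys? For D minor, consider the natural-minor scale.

Diatonic triads of Bb major: Bb (I), Cm (ii), Dm (iii), Eb (IV), F (V), Gm (vi), Adim (vii°).
Diatonic triads of D minor (natural minor): Dm (i), Edim (ii°), F (III), Gm (iv), Am (v), Bb (VI), C (VII).
Matching root and quality in both lists: Bb, Dm, F, Gm.
That gives 4 common triads.

4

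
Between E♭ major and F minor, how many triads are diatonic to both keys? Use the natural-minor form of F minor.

4

Diatonic triads of E♭ major: E♭ major (I), F minor (ii), G minor (iii), A♭ major (IV), B♭ major (V), C minor (vi), D diminished (vii°).
Diatonic triads of F minor (natural minor): F minor (i), G diminished (ii°), A♭ major (III), B♭ minor (iv), C minor (v), D♭ major (VI), E♭ major (VII).
Matching root and quality in both lists: E♭ major, F minor, A♭ major, C minor.
That gives 4 common triads.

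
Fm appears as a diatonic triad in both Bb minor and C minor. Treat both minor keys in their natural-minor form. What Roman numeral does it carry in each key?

The scale of Bb minor (natural minor) is Bb C Db Eb F Gb Ab; F is degree 5, and the triad built there (F-Ab-C) is minor, so it is v.
The scale of C minor (natural minor) is C D Eb F G Ab Bb; F is degree 4, and the triad built there (F-Ab-C) is minor, so it is iv.

v in Bb minor; iv in C minor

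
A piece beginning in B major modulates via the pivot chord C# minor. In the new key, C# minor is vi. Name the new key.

E major

The numeral vi denotes a minor triad on scale degree 6. With C# on degree 6, the tonic of the new key is E.
Degree 6 carries a minor triad in major keys, so the destination is E major.
Check: the diatonic triads of E major are E (I), F#m (ii), G#m (iii), A (IV), B (V), C#m (vi), D#dim (vii°) — C# minor is indeed vi.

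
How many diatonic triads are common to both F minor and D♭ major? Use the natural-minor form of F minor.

Diatonic triads of F minor (natural minor): Fm (i), Gdim (ii°), A♭ (III), B♭m (iv), Cm (v), D♭ (VI), E♭ (VII).
Diatonic triads of D♭ major: D♭ (I), E♭m (ii), Fm (iii), G♭ (IV), A♭ (V), B♭m (vi), Cdim (vii°).
Matching root and quality in both lists: Fm, A♭, B♭m, D♭.
That gives 4 common triads.

4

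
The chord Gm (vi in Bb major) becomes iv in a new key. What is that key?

The numeral iv denotes a minor triad on scale degree 4. With G on degree 4, the tonic of the new key is D.
Degree 4 carries a minor triad in minor keys, so the destination is D minor.
Check: the diatonic triads of D minor (natural minor) are Dm (i), Edim (ii°), F (III), Gm (iv), Am (v), Bb (VI), C (VII) — Gm is indeed iv.

D minor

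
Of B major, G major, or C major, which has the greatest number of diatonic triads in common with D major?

G major

Triads of D major: D major (I), E minor (ii), F# minor (iii), G major (IV), A major (V), B minor (vi), C# diminished (vii°).
B major shares 0: none.
G major shares 4: D, Em, G, Bm.
C major shares 2: Em, G.
The most common triads (4) are shared with G major.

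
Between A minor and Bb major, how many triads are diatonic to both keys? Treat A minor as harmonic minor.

Diatonic triads of A minor (harmonic minor): Am (i), Bdim (ii°), Caug (III+), Dm (iv), E (V), F (VI), G#dim (vii°).
Diatonic triads of Bb major: Bb (I), Cm (ii), Dm (iii), Eb (IV), F (V), Gm (vi), Adim (vii°).
Matching root and quality in both lists: Dm, F.
That gives 2 common triads.

2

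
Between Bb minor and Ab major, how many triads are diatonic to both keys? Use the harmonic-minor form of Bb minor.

1

Diatonic triads of Bb minor (harmonic minor): Bbm (i), Cdim (ii°), Dbaug (III+), Ebm (iv), F (V), Gb (VI), Adim (vii°).
Diatonic triads of Ab major: Ab (I), Bbm (ii), Cm (iii), Db (IV), Eb (V), Fm (vi), Gdim (vii°).
Matching root and quality in both lists: Bbm.
That gives 1 common triad.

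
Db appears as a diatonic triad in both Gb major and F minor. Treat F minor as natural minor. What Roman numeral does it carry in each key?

V in Gb major; VI in F minor

The scale of Gb major is Gb Ab Bb Cb Db Eb F; Db is degree 5, and the triad built there (Db-F-Ab) is major, so it is V.
The scale of F minor (natural minor) is F G Ab Bb C Db Eb; Db is degree 6, and the triad built there (Db-F-Ab) is major, so it is VI.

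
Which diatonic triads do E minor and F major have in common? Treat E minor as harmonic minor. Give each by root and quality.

Triads in E minor (harmonic minor): Em (i), F#dim (ii°), Gaug (III+), Am (iv), B (V), C (VI), D#dim (vii°).
Triads in F major: F (I), Gm (ii), Am (iii), Bb (IV), C (V), Dm (vi), Edim (vii°).
Shared triads with their functions: Am (iv in E minor, iii in F major); C (VI in E minor, V in F major).

Am, C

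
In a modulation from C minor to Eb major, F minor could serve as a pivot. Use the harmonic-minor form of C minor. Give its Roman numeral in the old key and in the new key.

The scale of C minor (harmonic minor) is C D Eb F G Ab B; F is degree 4, and the triad built there (F-Ab-C) is minor, so it is iv.
The scale of Eb major is Eb F G Ab Bb C D; F is degree 2, and the triad built there (F-Ab-C) is minor, so it is ii.

iv in C minor; ii in Eb major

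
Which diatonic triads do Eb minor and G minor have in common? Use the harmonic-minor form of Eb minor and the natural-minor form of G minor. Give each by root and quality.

Triads in Eb minor (harmonic minor): Ebm (i), Fdim (ii°), Gbaug (III+), Abm (iv), Bb (V), Cb (VI), Ddim (vii°).
Triads in G minor (natural minor): Gm (i), Adim (ii°), Bb (III), Cm (iv), Dm (v), Eb (VI), F (VII).
Shared triads with their functions: Bb (V in Eb minor, III in G minor).

Bb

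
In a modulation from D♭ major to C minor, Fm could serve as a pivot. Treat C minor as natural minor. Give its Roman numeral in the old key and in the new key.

The scale of D♭ major is D♭ E♭ F G♭ A♭ B♭ C; F is degree 3, and the triad built there (F-A♭-C) is minor, so it is iii.
The scale of C minor (natural minor) is C D E♭ F G A♭ B♭; F is degree 4, and the triad built there (F-A♭-C) is minor, so it is iv.

iii in D♭ major; iv in C minor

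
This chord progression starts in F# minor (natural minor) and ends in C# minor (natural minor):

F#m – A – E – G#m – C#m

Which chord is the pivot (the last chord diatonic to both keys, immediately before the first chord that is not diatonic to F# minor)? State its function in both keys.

E — VII in F# minor, III in C# minor

Chords diatonic to F# minor: F#m, G#dim, A, Bm, C#m, D, E.
Reading the progression, the first chord not in that set is G#m, so the modulation leaves F# minor there.
The chord immediately before G#m is E, which is diatonic to both keys: VII in F# minor and III in C# minor.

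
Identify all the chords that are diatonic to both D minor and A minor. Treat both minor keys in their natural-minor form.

Dm, F, Am, C

Triads in D minor (natural minor): Dm (i), Edim (ii°), F (III), Gm (iv), Am (v), Bb (VI), C (VII).
Triads in A minor (natural minor): Am (i), Bdim (ii°), C (III), Dm (iv), Em (v), F (VI), G (VII).
Shared triads with their functions: Dm (i in D minor, iv in A minor); F (III in D minor, VI in A minor); Am (v in D minor, i in A minor); C (VII in D minor, III in A minor).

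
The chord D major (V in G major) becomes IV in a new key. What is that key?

A major

The numeral IV denotes a major triad on scale degree 4. With D on degree 4, the tonic of the new key is A.
Degree 4 carries a major triad in major keys, so the destination is A major.
Check: the diatonic triads of A major are A (I), Bm (ii), C#m (iii), D (IV), E (V), F#m (vi), G#dim (vii°) — D major is indeed IV.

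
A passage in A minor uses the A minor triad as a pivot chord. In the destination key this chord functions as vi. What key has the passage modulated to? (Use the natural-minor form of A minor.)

The numeral vi denotes a minor triad on scale degree 6. With A on degree 6, the tonic of the new key is C.
Degree 6 carries a minor triad in major keys, so the destination is C major.
Check: the diatonic triads of C major are C (I), Dm (ii), Em (iii), F (IV), G (V), Am (vi), Bdim (vii°) — A minor is indeed vi.

C major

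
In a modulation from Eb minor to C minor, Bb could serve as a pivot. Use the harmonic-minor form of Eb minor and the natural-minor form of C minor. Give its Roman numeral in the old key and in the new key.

The scale of Eb minor (harmonic minor) is Eb F Gb Ab Bb Cb D; Bb is degree 5, and the triad built there (Bb-D-F) is major, so it is V.
The scale of C minor (natural minor) is C D Eb F G Ab Bb; Bb is degree 7, and the triad built there (Bb-D-F) is major, so it is VII.

V in Eb minor; VII in C minor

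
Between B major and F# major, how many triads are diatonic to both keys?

Diatonic triads of B major: B (I), C#m (ii), D#m (iii), E (IV), F# (V), G#m (vi), A#dim (vii°).
Diatonic triads of F# major: F# (I), G#m (ii), A#m (iii), B (IV), C# (V), D#m (vi), E#dim (vii°).
Matching root and quality in both lists: B, D#m, F#, G#m.
That gives 4 common triads.

4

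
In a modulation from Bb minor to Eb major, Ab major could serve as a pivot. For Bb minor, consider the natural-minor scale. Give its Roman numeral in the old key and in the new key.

The scale of Bb minor (natural minor) is Bb C Db Eb F Gb Ab; Ab is degree 7, and the triad built there (Ab-C-Eb) is major, so it is VII.
The scale of Eb major is Eb F G Ab Bb C D; Ab is degree 4, and the triad built there (Ab-C-Eb) is major, so it is IV.

VII in Bb minor; IV in Eb major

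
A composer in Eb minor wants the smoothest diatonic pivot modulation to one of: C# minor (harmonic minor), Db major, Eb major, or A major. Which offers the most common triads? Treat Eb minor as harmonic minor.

Triads of Eb minor (harmonic minor): Eb minor (i), F diminished (ii°), Gb augmented (III+), Ab minor (iv), Bb major (V), Cb major (VI), D diminished (vii°).
C# minor (harmonic minor) shares 0: none.
Db major shares 1: Ebm.
Eb major shares 2: Bb, Ddim.
A major shares 0: none.
The most common triads (2) are shared with Eb major.

Eb major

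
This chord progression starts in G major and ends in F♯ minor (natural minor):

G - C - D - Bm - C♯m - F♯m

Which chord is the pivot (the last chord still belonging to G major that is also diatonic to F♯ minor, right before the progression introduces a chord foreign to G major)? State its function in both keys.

Chords diatonic to G major: G, Am, Bm, C, D, Em, F♯dim.
Reading the progression, the first chord not in that set is C♯m, so the modulation leaves G major there.
The chord immediately before C♯m is Bm, which is diatonic to both keys: iii in G major and iv in F♯ minor.

Bm — iii in G major, iv in F♯ minor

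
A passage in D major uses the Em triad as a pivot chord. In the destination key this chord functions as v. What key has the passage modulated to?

A minor

The numeral v denotes a minor triad on scale degree 5. With E on degree 5, the tonic of the new key is A.
Degree 5 carries a minor triad in natural-minor keys, so the destination is A minor.
Check: the diatonic triads of A minor (natural minor) are Am (i), Bdim (ii°), C (III), Dm (iv), Em (v), F (VI), G (VII) — Em is indeed v.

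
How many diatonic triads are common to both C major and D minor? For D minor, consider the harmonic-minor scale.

1

Diatonic triads of C major: C (I), Dm (ii), Em (iii), F (IV), G (V), Am (vi), Bdim (vii°).
Diatonic triads of D minor (harmonic minor): Dm (i), Edim (ii°), Faug (III+), Gm (iv), A (V), B♭ (VI), C♯dim (vii°).
Matching root and quality in both lists: Dm.
That gives 1 common triad.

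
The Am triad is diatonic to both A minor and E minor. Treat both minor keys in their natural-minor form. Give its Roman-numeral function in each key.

The scale of A minor (natural minor) is A B C D E F G; A is degree 1, and the triad built there (A-C-E) is minor, so it is i.
The scale of E minor (natural minor) is E F♯ G A B C D; A is degree 4, and the triad built there (A-C-E) is minor, so it is iv.

i in A minor; iv in E minor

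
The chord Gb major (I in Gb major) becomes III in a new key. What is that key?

The numeral III denotes a major triad on scale degree 3. With Gb on degree 3, the tonic of the new key is Eb.
Degree 3 carries a major triad in natural-minor keys, so the destination is Eb minor.
Check: the diatonic triads of Eb minor (natural minor) are Ebm (i), Fdim (ii°), Gb (III), Abm (iv), Bbm (v), Cb (VI), Db (VII) — Gb major is indeed III.

Eb minor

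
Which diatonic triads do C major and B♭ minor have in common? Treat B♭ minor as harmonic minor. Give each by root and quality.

F

Triads in C major: C major (I), D minor (ii), E minor (iii), F major (IV), G major (V), A minor (vi), B diminished (vii°).
Triads in B♭ minor (harmonic minor): B♭ minor (i), C diminished (ii°), D♭ augmented (III+), E♭ minor (iv), F major (V), G♭ major (VI), A diminished (vii°).
Shared triads with their functions: F major (IV in C major, V in B♭ minor).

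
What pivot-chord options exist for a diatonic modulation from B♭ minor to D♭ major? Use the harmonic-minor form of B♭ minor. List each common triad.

Triads in B♭ minor (harmonic minor): B♭m (i), Cdim (ii°), D♭aug (III+), E♭m (iv), F (V), G♭ (VI), Adim (vii°).
Triads in D♭ major: D♭ (I), E♭m (ii), Fm (iii), G♭ (IV), A♭ (V), B♭m (vi), Cdim (vii°).
Shared triads with their functions: B♭m (i in B♭ minor, vi in D♭ major); Cdim (ii° in B♭ minor, vii° in D♭ major); E♭m (iv in B♭ minor, ii in D♭ major); G♭ (VI in B♭ minor, IV in D♭ major).

B♭m, Cdim, E♭m, G♭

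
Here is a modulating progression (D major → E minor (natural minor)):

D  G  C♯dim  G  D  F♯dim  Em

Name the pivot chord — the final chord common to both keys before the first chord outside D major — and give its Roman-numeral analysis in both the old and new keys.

Chords diatonic to D major: D, Em, F♯m, G, A, Bm, C♯dim.
Reading the progression, the first chord not in that set is F♯dim, so the modulation leaves D major there.
The chord immediately before F♯dim is D, which is diatonic to both keys: I in D major and VII in E minor.

D — I in D major, VII in E minor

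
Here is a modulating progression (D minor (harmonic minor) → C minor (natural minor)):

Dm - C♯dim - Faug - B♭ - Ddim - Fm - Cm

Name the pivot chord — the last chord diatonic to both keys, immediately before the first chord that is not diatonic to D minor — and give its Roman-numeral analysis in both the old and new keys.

B♭ — VI in D minor, VII in C minor

Chords diatonic to D minor: Dm, Edim, Faug, Gm, A, B♭, C♯dim.
Reading the progression, the first chord not in that set is Ddim, so the modulation leaves D minor there.
The chord immediately before Ddim is B♭, which is diatonic to both keys: VI in D minor and VII in C minor.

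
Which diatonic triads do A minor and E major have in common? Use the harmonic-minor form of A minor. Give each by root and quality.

E

Triads in A minor (harmonic minor): Am (i), Bdim (ii°), Caug (III+), Dm (iv), E (V), F (VI), G♯dim (vii°).
Triads in E major: E (I), F♯m (ii), G♯m (iii), A (IV), B (V), C♯m (vi), D♯dim (vii°).
Shared triads with their functions: E (V in A minor, I in E major).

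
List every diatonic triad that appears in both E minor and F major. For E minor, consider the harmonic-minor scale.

Triads in E minor (harmonic minor): Em (i), F#dim (ii°), Gaug (III+), Am (iv), B (V), C (VI), D#dim (vii°).
Triads in F major: F (I), Gm (ii), Am (iii), Bb (IV), C (V), Dm (vi), Edim (vii°).
Shared triads with their functions: Am (iv in E minor, iii in F major); C (VI in E minor, V in F major).

Am, C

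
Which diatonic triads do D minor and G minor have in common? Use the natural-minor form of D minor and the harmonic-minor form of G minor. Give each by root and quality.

Gm

Triads in D minor (natural minor): D minor (i), E diminished (ii°), F major (III), G minor (iv), A minor (v), Bb major (VI), C major (VII).
Triads in G minor (harmonic minor): G minor (i), A diminished (ii°), Bb augmented (III+), C minor (iv), D major (V), Eb major (VI), F# diminished (vii°).
Shared triads with their functions: G minor (iv in D minor, i in G minor).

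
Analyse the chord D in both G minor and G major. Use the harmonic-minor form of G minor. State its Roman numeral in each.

The scale of G minor (harmonic minor) is G A B♭ C D E♭ F♯; D is degree 5, and the triad built there (D-F♯-A) is major, so it is V.
The scale of G major is G A B C D E F♯; D is degree 5, and the triad built there (D-F♯-A) is major, so it is V.

V in G minor; V in G major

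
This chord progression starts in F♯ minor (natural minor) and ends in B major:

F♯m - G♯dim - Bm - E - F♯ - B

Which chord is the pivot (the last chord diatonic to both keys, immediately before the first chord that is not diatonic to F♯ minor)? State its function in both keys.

Chords diatonic to F♯ minor: F♯m, G♯dim, A, Bm, C♯m, D, E.
Reading the progression, the first chord not in that set is F♯, so the modulation leaves F♯ minor there.
The chord immediately before F♯ is E, which is diatonic to both keys: VII in F♯ minor and IV in B major.

E — VII in F♯ minor, IV in B major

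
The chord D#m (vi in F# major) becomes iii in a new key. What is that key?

The numeral iii denotes a minor triad on scale degree 3. With D# on degree 3, the tonic of the new key is B.
Degree 3 carries a minor triad in major keys, so the destination is B major.
Check: the diatonic triads of B major are B (I), C#m (ii), D#m (iii), E (IV), F# (V), G#m (vi), A#dim (vii°) — D#m is indeed iii.

B major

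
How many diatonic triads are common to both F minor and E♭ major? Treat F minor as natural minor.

4

Diatonic triads of F minor (natural minor): Fm (i), Gdim (ii°), A♭ (III), B♭m (iv), Cm (v), D♭ (VI), E♭ (VII).
Diatonic triads of E♭ major: E♭ (I), Fm (ii), Gm (iii), A♭ (IV), B♭ (V), Cm (vi), Ddim (vii°).
Matching root and quality in both lists: Fm, A♭, Cm, E♭.
That gives 4 common triads.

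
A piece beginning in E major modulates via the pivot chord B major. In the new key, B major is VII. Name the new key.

The numeral VII denotes a major triad on scale degree 7. With B on degree 7, the tonic of the new key is C♯.
Degree 7 carries a major triad in natural-minor keys, so the destination is C♯ minor.
Check: the diatonic triads of C♯ minor (natural minor) are C♯m (i), D♯dim (ii°), E (III), F♯m (iv), G♯m (v), A (VI), B (VII) — B major is indeed VII.

C♯ minor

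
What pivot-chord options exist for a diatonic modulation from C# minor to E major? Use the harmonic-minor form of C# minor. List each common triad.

Triads in C# minor (harmonic minor): C# minor (i), D# diminished (ii°), E augmented (III+), F# minor (iv), G# major (V), A major (VI), B# diminished (vii°).
Triads in E major: E major (I), F# minor (ii), G# minor (iii), A major (IV), B major (V), C# minor (vi), D# diminished (vii°).
Shared triads with their functions: C# minor (i in C# minor, vi in E major); D# diminished (ii° in C# minor, vii° in E major); F# minor (iv in C# minor, ii in E major); A major (VI in C# minor, IV in E major).

C#m, D#dim, F#m, A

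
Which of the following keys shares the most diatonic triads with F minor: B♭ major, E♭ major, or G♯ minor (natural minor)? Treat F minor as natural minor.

E♭ major

Triads of F minor (natural minor): Fm (i), Gdim (ii°), A♭ (III), B♭m (iv), Cm (v), D♭ (VI), E♭ (VII).
B♭ major shares 2: Cm, E♭.
E♭ major shares 4: Fm, A♭, Cm, E♭.
G♯ minor (natural minor) shares 0: none.
The most common triads (4) are shared with E♭ major.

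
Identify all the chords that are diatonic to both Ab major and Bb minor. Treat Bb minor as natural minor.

Ab, Bbm, Db, Fm

Triads in Ab major: Ab (I), Bbm (ii), Cm (iii), Db (IV), Eb (V), Fm (vi), Gdim (vii°).
Triads in Bb minor (natural minor): Bbm (i), Cdim (ii°), Db (III), Ebm (iv), Fm (v), Gb (VI), Ab (VII).
Shared triads with their functions: Ab (I in Ab major, VII in Bb minor); Bbm (ii in Ab major, i in Bb minor); Db (IV in Ab major, III in Bb minor); Fm (vi in Ab major, v in Bb minor).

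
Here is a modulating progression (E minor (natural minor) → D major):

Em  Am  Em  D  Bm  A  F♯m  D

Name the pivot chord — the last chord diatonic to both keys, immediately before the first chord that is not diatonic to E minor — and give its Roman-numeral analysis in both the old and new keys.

Chords diatonic to E minor: Em, F♯dim, G, Am, Bm, C, D.
Reading the progression, the first chord not in that set is A, so the modulation leaves E minor there.
The chord immediately before A is Bm, which is diatonic to both keys: v in E minor and vi in D major.

Bm — v in E minor, vi in D major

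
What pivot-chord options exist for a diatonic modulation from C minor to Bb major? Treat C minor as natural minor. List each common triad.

Cm, Eb, Gm, Bb

Triads in C minor (natural minor): Cm (i), Ddim (ii°), Eb (III), Fm (iv), Gm (v), Ab (VI), Bb (VII).
Triads in Bb major: Bb (I), Cm (ii), Dm (iii), Eb (IV), F (V), Gm (vi), Adim (vii°).
Shared triads with their functions: Cm (i in C minor, ii in Bb major); Eb (III in C minor, IV in Bb major); Gm (v in C minor, vi in Bb major); Bb (VII in C minor, I in Bb major).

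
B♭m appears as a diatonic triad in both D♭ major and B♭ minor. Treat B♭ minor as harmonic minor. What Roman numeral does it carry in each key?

vi in D♭ major; i in B♭ minor

The scale of D♭ major is D♭ E♭ F G♭ A♭ B♭ C; B♭ is degree 6, and the triad built there (B♭-D♭-F) is minor, so it is vi.
The scale of B♭ minor (harmonic minor) is B♭ C D♭ E♭ F G♭ A; B♭ is degree 1, and the triad built there (B♭-D♭-F) is minor, so it is i.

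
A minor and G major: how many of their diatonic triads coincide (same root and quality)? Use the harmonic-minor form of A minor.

1

Diatonic triads of A minor (harmonic minor): Am (i), Bdim (ii°), Caug (III+), Dm (iv), E (V), F (VI), G#dim (vii°).
Diatonic triads of G major: G (I), Am (ii), Bm (iii), C (IV), D (V), Em (vi), F#dim (vii°).
Matching root and quality in both lists: Am.
That gives 1 common triad.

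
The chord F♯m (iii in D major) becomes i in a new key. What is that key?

F♯ minor

The numeral i denotes a minor triad on scale degree 1. With F♯ on degree 1, the tonic of the new key is F♯.
Degree 1 carries a minor triad in minor keys, so the destination is F♯ minor.
Check: the diatonic triads of F♯ minor (natural minor) are F♯m (i), G♯dim (ii°), A (III), Bm (iv), C♯m (v), D (VI), E (VII) — F♯m is indeed i.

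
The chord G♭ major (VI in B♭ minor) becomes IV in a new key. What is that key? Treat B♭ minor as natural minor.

D♭ major

The numeral IV denotes a major triad on scale degree 4. With G♭ on degree 4, the tonic of the new key is D♭.
Degree 4 carries a major triad in major keys, so the destination is D♭ major.
Check: the diatonic triads of D♭ major are D♭ (I), E♭m (ii), Fm (iii), G♭ (IV), A♭ (V), B♭m (vi), Cdim (vii°) — G♭ major is indeed IV.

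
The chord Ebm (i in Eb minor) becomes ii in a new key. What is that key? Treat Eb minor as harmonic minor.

The numeral ii denotes a minor triad on scale degree 2. With Eb on degree 2, the tonic of the new key is Db.
Degree 2 carries a minor triad in major keys, so the destination is Db major.
Check: the diatonic triads of Db major are Db (I), Ebm (ii), Fm (iii), Gb (IV), Ab (V), Bbm (vi), Cdim (vii°) — Ebm is indeed ii.

Db major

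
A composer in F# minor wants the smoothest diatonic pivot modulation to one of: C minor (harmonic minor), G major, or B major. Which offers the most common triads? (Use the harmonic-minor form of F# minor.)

G major

Triads of F# minor (harmonic minor): F# minor (i), G# diminished (ii°), A augmented (III+), B minor (iv), C# major (V), D major (VI), E# diminished (vii°).
C minor (harmonic minor) shares 0: none.
G major shares 2: Bm, D.
B major shares 0: none.
The most common triads (2) are shared with G major.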